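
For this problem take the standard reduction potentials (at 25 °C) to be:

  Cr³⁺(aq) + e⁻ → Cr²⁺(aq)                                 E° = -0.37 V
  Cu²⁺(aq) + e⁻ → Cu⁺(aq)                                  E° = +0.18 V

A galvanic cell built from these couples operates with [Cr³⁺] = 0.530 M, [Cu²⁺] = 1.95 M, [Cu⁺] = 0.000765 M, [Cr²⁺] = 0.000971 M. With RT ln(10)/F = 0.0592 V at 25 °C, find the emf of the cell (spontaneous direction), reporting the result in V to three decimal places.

Cu²⁺/Cu⁺ is the cathode (higher E°), Cr³⁺/Cr²⁺ the anode: E°cell = +0.18 − (-0.37) = +0.55 V, n = 1.
Overall: Cu²⁺(aq) + Cr²⁺(aq) → Cu⁺(aq) + Cr³⁺(aq)
Q = [Cu⁺]·[Cr³⁺] / ([Cu²⁺]·[Cr²⁺]); log Q = -0.669.
E = E° − (0.0592/n) log Q = +0.55 − (0.0592/1)(-0.669) = +0.590 V.

+0.590 V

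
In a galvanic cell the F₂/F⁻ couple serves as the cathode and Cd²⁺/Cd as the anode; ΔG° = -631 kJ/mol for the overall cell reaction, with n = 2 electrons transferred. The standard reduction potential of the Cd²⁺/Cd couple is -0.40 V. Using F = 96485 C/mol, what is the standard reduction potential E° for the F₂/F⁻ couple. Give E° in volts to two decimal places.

E°cell = −ΔG°/(nF) = −(-631×10³)/((2)(96485)) = +3.270 V.
Since F₂/F⁻ is the cathode and Cd²⁺/Cd the anode, E°cell = E°(F₂/F⁻) − E°(Cd²⁺/Cd).
So E°(F₂/F⁻) = E°cell + E°(Cd²⁺/Cd) = +3.270 + (-0.40) = +2.87 V.

+2.87 V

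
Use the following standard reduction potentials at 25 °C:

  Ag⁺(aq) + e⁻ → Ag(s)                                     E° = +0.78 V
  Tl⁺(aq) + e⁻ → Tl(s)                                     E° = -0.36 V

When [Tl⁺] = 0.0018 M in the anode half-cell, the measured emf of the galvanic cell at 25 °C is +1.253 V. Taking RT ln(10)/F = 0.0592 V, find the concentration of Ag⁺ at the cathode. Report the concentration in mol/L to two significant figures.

0.15 M

Ag⁺/Ag is the cathode, Tl⁺/Tl the anode: E°cell = +1.14 V, n = 1.
Overall reaction: Ag⁺(aq) + Tl(s) → Ag(s) + Tl⁺(aq); Q = [Tl⁺]^1/[Ag⁺]^1.
From E = E° − (0.0592/n) log Q: log Q = (E° − E)·n/0.0592 = (+1.14 − (+1.253))·1/0.0592 = -1.9088.
So 1·log[Ag⁺] = 1·log(0.0018) − log Q = -2.7447 − (-1.9088) = -0.8359; [Ag⁺] = 10^(-0.8359) ≈ 0.15 M.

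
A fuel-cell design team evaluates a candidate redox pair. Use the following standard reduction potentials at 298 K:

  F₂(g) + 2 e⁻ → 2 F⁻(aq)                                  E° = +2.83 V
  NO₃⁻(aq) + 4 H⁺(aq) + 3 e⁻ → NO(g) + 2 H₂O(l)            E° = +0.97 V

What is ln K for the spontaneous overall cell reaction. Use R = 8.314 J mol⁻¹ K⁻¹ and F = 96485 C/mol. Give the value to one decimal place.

434.6

Cathode: F₂/F⁻; anode: NO₃⁻/NO. E°cell = (+2.83) − (+0.97) = +1.86 V, with n = 6.
ΔG° = −nFE° = −RT ln K, so ln K = nFE°/(RT) = (6)(96485)(+1.86) / ((8.314)(298)) = 434.608.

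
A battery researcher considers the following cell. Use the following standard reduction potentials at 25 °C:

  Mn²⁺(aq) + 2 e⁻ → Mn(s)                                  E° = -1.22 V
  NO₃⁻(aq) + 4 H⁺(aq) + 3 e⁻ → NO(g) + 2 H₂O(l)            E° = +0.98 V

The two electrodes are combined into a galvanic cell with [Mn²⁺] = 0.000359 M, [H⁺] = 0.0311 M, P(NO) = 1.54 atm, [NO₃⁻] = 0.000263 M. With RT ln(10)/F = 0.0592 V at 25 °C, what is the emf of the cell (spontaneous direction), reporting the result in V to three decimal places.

NO₃⁻/NO is the cathode (higher E°), Mn²⁺/Mn the anode: E°cell = +0.98 − (-1.22) = +2.20 V, n = 6.
Overall: 2 NO₃⁻(aq) + 8 H⁺(aq) + 3 Mn(s) → 2 NO(g) + 4 H₂O(l) + 3 Mn²⁺(aq)
Q = P(NO)^2·[Mn²⁺]^3 / ([NO₃⁻]^2·[H⁺]^8); log Q = 9.258.
E = E° − (0.0592/n) log Q = +2.20 − (0.0592/6)(9.258) = +2.109 V.

+2.109 V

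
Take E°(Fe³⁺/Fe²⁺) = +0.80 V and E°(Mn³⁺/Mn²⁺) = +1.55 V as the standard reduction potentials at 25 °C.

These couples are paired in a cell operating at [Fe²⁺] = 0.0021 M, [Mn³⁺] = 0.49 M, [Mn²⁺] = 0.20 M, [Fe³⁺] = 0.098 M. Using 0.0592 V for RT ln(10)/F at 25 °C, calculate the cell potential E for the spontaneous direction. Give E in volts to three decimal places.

+0.674 V

Mn³⁺/Mn²⁺ is the cathode (higher E°), Fe³⁺/Fe²⁺ the anode: E°cell = +1.55 − (+0.80) = +0.75 V, n = 1.
Overall: Mn³⁺(aq) + Fe²⁺(aq) → Mn²⁺(aq) + Fe³⁺(aq)
Q = [Mn²⁺]·[Fe³⁺] / ([Mn³⁺]·[Fe²⁺]); log Q = 1.280.
E = E° − (0.0592/n) log Q = +0.75 − (0.0592/1)(1.280) = +0.674 V.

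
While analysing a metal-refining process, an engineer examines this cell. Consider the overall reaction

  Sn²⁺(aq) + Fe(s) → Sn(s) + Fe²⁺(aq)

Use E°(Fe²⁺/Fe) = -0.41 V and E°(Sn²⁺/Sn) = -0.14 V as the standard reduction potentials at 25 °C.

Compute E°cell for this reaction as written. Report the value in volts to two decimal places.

The Sn²⁺/Sn couple has the higher reduction potential, so it is the cathode; Fe²⁺/Fe is oxidised at the anode.
E°cell = E°(cathode) − E°(anode) = (-0.14) − (-0.41) = +0.27 V.
Since E°cell > 0, the reaction is spontaneous under standard conditions.

+0.27 V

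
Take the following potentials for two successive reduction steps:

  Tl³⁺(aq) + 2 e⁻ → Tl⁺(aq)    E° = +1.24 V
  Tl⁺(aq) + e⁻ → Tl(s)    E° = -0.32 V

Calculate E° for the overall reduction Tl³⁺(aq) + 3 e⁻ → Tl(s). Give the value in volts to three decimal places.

+0.720 V

Adding the free-energy changes (−nFE°) of the two steps gives −n₃FE°₃ = −n₁FE°₁ − n₂FE°₂.
E°₃ = (2×+1.24 + 1×-0.32) / 3 = (+2.160) / 3 = +0.720 V.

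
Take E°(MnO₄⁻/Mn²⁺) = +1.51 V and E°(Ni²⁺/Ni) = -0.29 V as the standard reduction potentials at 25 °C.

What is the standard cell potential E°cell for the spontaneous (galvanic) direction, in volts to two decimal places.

The MnO₄⁻/Mn²⁺ couple has the higher reduction potential, so it is the cathode; Ni²⁺/Ni is oxidised at the anode.
E°cell = E°(cathode) − E°(anode) = (+1.51) − (-0.29) = +1.80 V.

+1.80 V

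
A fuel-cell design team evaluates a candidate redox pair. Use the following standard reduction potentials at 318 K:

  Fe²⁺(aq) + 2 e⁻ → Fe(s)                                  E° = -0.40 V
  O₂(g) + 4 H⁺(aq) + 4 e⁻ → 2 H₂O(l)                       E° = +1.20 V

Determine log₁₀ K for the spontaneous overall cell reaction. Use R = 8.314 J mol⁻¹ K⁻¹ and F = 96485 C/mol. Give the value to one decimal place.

Cathode: O₂/H₂O; anode: Fe²⁺/Fe. E°cell = (+1.20) − (-0.40) = +1.60 V, with n = 4.
ΔG° = −nFE° = −RT ln K, so ln K = nFE°/(RT) = (4)(96485)(+1.60) / ((8.314)(318)) = 233.562.
log₁₀ K = 233.562 / ln 10 = 101.4.

101.4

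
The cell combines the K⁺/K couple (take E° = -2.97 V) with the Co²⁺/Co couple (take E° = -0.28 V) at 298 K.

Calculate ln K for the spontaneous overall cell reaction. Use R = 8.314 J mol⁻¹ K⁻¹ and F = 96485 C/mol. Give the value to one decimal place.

209.5

Cathode: Co²⁺/Co; anode: K⁺/K. E°cell = (-0.28) − (-2.97) = +2.69 V, with n = 2.
ΔG° = −nFE° = −RT ln K, so ln K = nFE°/(RT) = (2)(96485)(+2.69) / ((8.314)(298)) = 209.515.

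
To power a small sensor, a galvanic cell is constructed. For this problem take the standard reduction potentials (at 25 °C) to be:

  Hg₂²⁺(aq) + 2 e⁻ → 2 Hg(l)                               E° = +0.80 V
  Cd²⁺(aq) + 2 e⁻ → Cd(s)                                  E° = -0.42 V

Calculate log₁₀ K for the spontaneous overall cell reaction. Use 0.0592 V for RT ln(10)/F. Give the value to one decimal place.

Cathode: Hg₂²⁺/Hg; anode: Cd²⁺/Cd. E°cell = +1.22 V, n = 2.
log K = nE°cell / 0.0592 = (2)(+1.22) / 0.0592 = 41.2.

41.2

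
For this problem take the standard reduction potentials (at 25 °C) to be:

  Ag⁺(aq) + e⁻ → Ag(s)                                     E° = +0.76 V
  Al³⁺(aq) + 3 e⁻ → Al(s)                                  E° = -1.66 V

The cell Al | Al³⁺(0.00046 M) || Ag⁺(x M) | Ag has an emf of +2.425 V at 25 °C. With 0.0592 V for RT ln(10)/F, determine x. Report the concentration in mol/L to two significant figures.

Ag⁺/Ag is the cathode, Al³⁺/Al the anode: E°cell = +2.42 V, n = 3.
Overall reaction: 3 Ag⁺(aq) + Al(s) → 3 Ag(s) + Al³⁺(aq); Q = [Al³⁺]^1/[Ag⁺]^3.
From E = E° − (0.0592/n) log Q: log Q = (E° − E)·n/0.0592 = (+2.42 − (+2.425))·3/0.0592 = -0.2534.
So 3·log[Ag⁺] = 1·log(0.00046) − log Q = -3.3372 − (-0.2534) = -3.0838; log[Ag⁺] = -3.0838 / 3 = -1.0279; [Ag⁺] = 10^(-1.0279) ≈ 0.094 M.

0.094 M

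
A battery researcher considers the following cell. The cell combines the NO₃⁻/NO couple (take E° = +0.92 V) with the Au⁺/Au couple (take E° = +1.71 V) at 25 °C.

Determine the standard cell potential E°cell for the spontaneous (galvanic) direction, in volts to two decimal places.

The Au⁺/Au couple has the higher reduction potential, so it is the cathode; NO₃⁻/NO is oxidised at the anode.
E°cell = E°(cathode) − E°(anode) = (+1.71) − (+0.92) = +0.79 V.

+0.79 V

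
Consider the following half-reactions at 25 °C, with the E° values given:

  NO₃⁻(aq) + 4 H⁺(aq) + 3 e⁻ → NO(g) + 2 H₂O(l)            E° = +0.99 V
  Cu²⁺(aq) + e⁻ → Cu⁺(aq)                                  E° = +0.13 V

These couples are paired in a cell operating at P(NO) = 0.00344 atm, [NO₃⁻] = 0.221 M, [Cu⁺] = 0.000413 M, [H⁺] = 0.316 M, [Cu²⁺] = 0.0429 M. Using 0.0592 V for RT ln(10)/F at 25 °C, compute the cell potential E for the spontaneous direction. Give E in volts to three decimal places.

NO₃⁻/NO is the cathode (higher E°), Cu²⁺/Cu⁺ the anode: E°cell = +0.99 − (+0.13) = +0.86 V, n = 3.
Overall: NO₃⁻(aq) + 4 H⁺(aq) + 3 Cu⁺(aq) → NO(g) + 2 H₂O(l) + 3 Cu²⁺(aq)
Q = P(NO)·[Cu²⁺]^3 / ([NO₃⁻]·[H⁺]^4·[Cu⁺]^3); log Q = 6.243.
E = E° − (0.0592/n) log Q = +0.86 − (0.0592/3)(6.243) = +0.737 V.

+0.737 V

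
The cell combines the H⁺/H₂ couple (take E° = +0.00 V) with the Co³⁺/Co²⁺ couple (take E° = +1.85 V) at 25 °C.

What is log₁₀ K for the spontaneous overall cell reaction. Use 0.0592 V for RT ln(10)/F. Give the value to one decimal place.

62.5

Cathode: Co³⁺/Co²⁺; anode: H⁺/H₂. E°cell = +1.85 V, n = 2.
log K = nE°cell / 0.0592 = (2)(+1.85) / 0.0592 = 62.5.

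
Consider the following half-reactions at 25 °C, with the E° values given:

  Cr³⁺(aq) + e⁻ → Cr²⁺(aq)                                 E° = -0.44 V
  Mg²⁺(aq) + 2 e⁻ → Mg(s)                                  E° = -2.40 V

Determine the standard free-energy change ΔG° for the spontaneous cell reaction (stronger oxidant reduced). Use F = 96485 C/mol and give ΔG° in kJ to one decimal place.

-378.2 kJ

Cr³⁺/Cr²⁺ (E° = -0.44 V) is the cathode; Mg²⁺/Mg (E° = -2.40 V) is the anode, so E°cell = +1.96 V.
Balancing electrons gives n = 2 (lcm of 1 and 2).
ΔG° = −nFE° = −(2)(96485)(+1.96) = -378,221 J = -378.2 kJ.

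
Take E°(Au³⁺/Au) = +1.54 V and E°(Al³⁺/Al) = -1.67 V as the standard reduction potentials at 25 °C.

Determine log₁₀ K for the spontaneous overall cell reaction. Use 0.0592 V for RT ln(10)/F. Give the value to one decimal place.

Cathode: Au³⁺/Au; anode: Al³⁺/Al. E°cell = +3.21 V, n = 3.
log K = nE°cell / 0.0592 = (3)(+3.21) / 0.0592 = 162.7.

162.7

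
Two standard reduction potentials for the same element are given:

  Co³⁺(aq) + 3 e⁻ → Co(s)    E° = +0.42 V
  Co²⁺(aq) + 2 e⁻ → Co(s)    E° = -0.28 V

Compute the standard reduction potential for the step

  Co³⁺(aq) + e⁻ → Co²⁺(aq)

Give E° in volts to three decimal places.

Sequential free energies add, so n₃E°₃ = n₁E°₁ + n₂E°₂.
With n₃ = 3, and the known step contributing 2×(-0.28) V, the unknown satisfies 1·E° = 3×(+0.42) − 2×(-0.28) = +1.820.
E° = +1.820 / 1 = +1.820 V.

+1.820 V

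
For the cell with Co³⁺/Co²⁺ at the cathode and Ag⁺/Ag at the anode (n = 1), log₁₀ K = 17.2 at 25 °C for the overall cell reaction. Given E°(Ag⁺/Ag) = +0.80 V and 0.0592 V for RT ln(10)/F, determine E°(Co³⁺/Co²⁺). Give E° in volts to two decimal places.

+1.82 V

E°cell = (0.0592/n)·log K = (0.0592/1)(17.2) = +1.018 V.
Since Co³⁺/Co²⁺ is the cathode and Ag⁺/Ag the anode, E°cell = E°(Co³⁺/Co²⁺) − E°(Ag⁺/Ag).
So E°(Co³⁺/Co²⁺) = E°cell + E°(Ag⁺/Ag) = +1.018 + (+0.80) = +1.82 V.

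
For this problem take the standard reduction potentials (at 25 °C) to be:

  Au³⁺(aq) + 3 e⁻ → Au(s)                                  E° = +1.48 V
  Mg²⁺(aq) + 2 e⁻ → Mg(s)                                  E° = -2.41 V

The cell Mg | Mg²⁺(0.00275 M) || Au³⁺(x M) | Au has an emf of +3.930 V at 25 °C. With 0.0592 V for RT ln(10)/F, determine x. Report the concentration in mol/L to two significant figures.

Au³⁺/Au is the cathode, Mg²⁺/Mg the anode: E°cell = +3.89 V, n = 6.
Overall reaction: 2 Au³⁺(aq) + 3 Mg(s) → 2 Au(s) + 3 Mg²⁺(aq); Q = [Mg²⁺]^3/[Au³⁺]^2.
From E = E° − (0.0592/n) log Q: log Q = (E° − E)·n/0.0592 = (+3.89 − (+3.930))·6/0.0592 = -4.0541.
So 2·log[Au³⁺] = 3·log(0.00275) − log Q = -7.6820 − (-4.0541) = -3.6279; log[Au³⁺] = -3.6279 / 2 = -1.8139; [Au³⁺] = 10^(-1.8139) ≈ 0.015 M.

0.015 M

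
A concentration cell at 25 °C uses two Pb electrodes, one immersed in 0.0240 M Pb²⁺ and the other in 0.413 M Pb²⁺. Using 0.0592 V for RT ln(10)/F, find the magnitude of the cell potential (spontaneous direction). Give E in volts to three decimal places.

+0.037 V

For a concentration cell E°cell = 0. The 0.413 M side is the cathode (reduction is favoured where [Pb²⁺] is higher).
With n = 2, E = −(0.0592/2) log([Pb²⁺]ₐₙ/[Pb²⁺]꜀ₐₜ) = −(0.0592/2) log(0.024/0.413) = −(0.0592/2)(-1.236) = +0.037 V.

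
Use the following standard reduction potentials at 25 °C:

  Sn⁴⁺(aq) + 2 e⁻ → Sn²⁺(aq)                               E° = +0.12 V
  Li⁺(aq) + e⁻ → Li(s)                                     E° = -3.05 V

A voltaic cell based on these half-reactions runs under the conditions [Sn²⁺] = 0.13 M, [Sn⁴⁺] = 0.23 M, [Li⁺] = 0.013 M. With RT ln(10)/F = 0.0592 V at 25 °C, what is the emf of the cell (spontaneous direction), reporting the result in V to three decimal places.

+3.289 V

Sn⁴⁺/Sn²⁺ is the cathode (higher E°), Li⁺/Li the anode: E°cell = +0.12 − (-3.05) = +3.17 V, n = 2.
Overall: Sn⁴⁺(aq) + 2 Li(s) → Sn²⁺(aq) + 2 Li⁺(aq)
Q = [Sn²⁺]·[Li⁺]^2 / ([Sn⁴⁺]); log Q = -4.020.
E = E° − (0.0592/n) log Q = +3.17 − (0.0592/2)(-4.020) = +3.289 V.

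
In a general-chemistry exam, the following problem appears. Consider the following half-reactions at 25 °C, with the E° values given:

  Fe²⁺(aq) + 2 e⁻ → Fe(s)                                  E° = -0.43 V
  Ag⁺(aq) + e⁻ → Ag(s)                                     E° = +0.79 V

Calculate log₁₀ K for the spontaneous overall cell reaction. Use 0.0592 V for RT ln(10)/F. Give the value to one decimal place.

Cathode: Ag⁺/Ag; anode: Fe²⁺/Fe. E°cell = +1.22 V, n = 2.
log K = nE°cell / 0.0592 = (2)(+1.22) / 0.0592 = 41.2.

41.2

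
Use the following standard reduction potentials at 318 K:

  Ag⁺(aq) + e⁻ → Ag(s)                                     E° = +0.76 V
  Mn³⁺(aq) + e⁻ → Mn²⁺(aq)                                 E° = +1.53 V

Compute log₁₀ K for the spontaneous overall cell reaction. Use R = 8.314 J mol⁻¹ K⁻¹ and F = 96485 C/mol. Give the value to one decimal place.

Cathode: Mn³⁺/Mn²⁺; anode: Ag⁺/Ag. E°cell = (+1.53) − (+0.76) = +0.77 V, with n = 1.
ΔG° = −nFE° = −RT ln K, so ln K = nFE°/(RT) = (1)(96485)(+0.77) / ((8.314)(318)) = 28.100.
log₁₀ K = 28.100 / ln 10 = 12.2.

12.2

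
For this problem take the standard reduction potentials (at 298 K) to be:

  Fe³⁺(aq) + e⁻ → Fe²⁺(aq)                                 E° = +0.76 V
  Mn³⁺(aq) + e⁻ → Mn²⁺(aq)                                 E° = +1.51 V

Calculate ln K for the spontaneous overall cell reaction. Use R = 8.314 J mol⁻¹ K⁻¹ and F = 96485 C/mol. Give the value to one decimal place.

Cathode: Mn³⁺/Mn²⁺; anode: Fe³⁺/Fe²⁺. E°cell = (+1.51) − (+0.76) = +0.75 V, with n = 1.
ΔG° = −nFE° = −RT ln K, so ln K = nFE°/(RT) = (1)(96485)(+0.75) / ((8.314)(298)) = 29.208.

29.2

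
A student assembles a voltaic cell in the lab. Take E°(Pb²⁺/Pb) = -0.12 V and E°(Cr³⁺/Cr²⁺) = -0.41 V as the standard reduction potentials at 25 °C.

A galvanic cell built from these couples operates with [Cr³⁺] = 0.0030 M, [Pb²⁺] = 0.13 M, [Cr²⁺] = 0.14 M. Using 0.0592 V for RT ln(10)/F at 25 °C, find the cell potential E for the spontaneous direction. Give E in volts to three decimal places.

Pb²⁺/Pb is the cathode (higher E°), Cr³⁺/Cr²⁺ the anode: E°cell = -0.12 − (-0.41) = +0.29 V, n = 2.
Overall: Pb²⁺(aq) + 2 Cr²⁺(aq) → Pb(s) + 2 Cr³⁺(aq)
Q = [Cr³⁺]^2 / ([Pb²⁺]·[Cr²⁺]^2); log Q = -2.452.
E = E° − (0.0592/n) log Q = +0.29 − (0.0592/2)(-2.452) = +0.363 V.

+0.363 V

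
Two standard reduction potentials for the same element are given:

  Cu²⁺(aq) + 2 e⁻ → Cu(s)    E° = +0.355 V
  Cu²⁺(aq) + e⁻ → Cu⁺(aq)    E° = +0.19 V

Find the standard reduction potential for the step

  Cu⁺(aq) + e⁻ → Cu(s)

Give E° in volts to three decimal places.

Sequential free energies add, so n₃E°₃ = n₁E°₁ + n₂E°₂.
With n₃ = 2, and the known step contributing 1×(+0.19) V, the unknown satisfies 1·E° = 2×(+0.355) − 1×(+0.19) = +0.520.
E° = +0.520 / 1 = +0.520 V.

+0.520 V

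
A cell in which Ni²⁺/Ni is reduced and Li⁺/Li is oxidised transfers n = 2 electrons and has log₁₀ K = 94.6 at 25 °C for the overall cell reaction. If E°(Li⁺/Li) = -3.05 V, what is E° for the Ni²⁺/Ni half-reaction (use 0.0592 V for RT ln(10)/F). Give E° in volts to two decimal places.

-0.25 V

E°cell = (0.0592/n)·log K = (0.0592/2)(94.6) = +2.800 V.
Since Ni²⁺/Ni is the cathode and Li⁺/Li the anode, E°cell = E°(Ni²⁺/Ni) − E°(Li⁺/Li).
So E°(Ni²⁺/Ni) = E°cell + E°(Li⁺/Li) = +2.800 + (-3.05) = -0.25 V.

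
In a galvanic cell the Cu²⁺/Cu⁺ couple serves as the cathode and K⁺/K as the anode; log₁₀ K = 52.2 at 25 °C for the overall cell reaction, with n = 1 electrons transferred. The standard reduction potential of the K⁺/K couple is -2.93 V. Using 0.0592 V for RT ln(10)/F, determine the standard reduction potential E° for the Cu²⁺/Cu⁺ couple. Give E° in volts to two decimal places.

E°cell = (0.0592/n)·log K = (0.0592/1)(52.2) = +3.090 V.
Since Cu²⁺/Cu⁺ is the cathode and K⁺/K the anode, E°cell = E°(Cu²⁺/Cu⁺) − E°(K⁺/K).
So E°(Cu²⁺/Cu⁺) = E°cell + E°(K⁺/K) = +3.090 + (-2.93) = +0.16 V.

+0.16 V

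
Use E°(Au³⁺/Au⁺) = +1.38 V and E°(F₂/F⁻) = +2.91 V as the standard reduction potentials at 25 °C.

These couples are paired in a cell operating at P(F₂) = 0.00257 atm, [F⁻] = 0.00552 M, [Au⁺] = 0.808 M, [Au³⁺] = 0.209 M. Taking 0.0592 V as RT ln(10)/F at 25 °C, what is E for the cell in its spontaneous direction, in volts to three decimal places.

+1.604 V

F₂/F⁻ is the cathode (higher E°), Au³⁺/Au⁺ the anode: E°cell = +2.91 − (+1.38) = +1.53 V, n = 2.
Overall: F₂(g) + Au⁺(aq) → 2 F⁻(aq) + Au³⁺(aq)
Q = [F⁻]^2·[Au³⁺] / (P(F₂)·[Au⁺]); log Q = -2.513.
E = E° − (0.0592/n) log Q = +1.53 − (0.0592/2)(-2.513) = +1.604 V.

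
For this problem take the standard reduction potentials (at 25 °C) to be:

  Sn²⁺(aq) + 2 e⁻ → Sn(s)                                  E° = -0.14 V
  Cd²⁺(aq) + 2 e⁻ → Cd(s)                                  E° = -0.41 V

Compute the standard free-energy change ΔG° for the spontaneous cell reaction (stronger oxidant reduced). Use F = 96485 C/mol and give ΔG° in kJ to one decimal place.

-52.1 kJ

Sn²⁺/Sn (E° = -0.14 V) is the cathode; Cd²⁺/Cd (E° = -0.41 V) is the anode, so E°cell = +0.27 V.
Balancing electrons gives n = 2 (lcm of 2 and 2).
ΔG° = −nFE° = −(2)(96485)(+0.27) = -52,102 J = -52.1 kJ.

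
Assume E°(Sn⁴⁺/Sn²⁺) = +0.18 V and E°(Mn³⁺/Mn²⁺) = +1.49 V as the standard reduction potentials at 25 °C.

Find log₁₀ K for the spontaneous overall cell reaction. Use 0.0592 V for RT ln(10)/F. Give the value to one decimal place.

Cathode: Mn³⁺/Mn²⁺; anode: Sn⁴⁺/Sn²⁺. E°cell = +1.31 V, n = 2.
log K = nE°cell / 0.0592 = (2)(+1.31) / 0.0592 = 44.3.

44.3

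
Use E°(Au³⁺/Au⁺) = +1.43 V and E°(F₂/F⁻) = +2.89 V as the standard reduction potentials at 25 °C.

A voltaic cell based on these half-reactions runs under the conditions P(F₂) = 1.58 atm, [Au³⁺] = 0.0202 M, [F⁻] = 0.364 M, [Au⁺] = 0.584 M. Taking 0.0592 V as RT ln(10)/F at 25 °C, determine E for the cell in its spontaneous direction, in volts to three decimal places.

F₂/F⁻ is the cathode (higher E°), Au³⁺/Au⁺ the anode: E°cell = +2.89 − (+1.43) = +1.46 V, n = 2.
Overall: F₂(g) + Au⁺(aq) → 2 F⁻(aq) + Au³⁺(aq)
Q = [F⁻]^2·[Au³⁺] / (P(F₂)·[Au⁺]); log Q = -2.538.
E = E° − (0.0592/n) log Q = +1.46 − (0.0592/2)(-2.538) = +1.535 V.

+1.535 V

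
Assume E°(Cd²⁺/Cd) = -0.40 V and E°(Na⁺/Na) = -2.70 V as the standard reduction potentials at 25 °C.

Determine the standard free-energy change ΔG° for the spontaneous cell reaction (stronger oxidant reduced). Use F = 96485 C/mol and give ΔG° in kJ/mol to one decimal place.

-443.8 kJ/mol

Cd²⁺/Cd (E° = -0.40 V) is the cathode; Na⁺/Na (E° = -2.70 V) is the anode, so E°cell = +2.30 V.
Balancing electrons gives n = 2 (lcm of 2 and 1).
ΔG° = −nFE° = −(2)(96485)(+2.30) = -443,831 J = -443.8 kJ/mol.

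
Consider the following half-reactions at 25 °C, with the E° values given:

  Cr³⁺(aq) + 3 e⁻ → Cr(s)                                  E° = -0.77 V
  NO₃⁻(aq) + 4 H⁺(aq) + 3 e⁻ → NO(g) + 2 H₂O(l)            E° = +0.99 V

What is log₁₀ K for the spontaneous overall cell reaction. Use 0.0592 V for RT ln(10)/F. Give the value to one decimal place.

89.2

Cathode: NO₃⁻/NO; anode: Cr³⁺/Cr. E°cell = +1.76 V, n = 3.
log K = nE°cell / 0.0592 = (3)(+1.76) / 0.0592 = 89.2.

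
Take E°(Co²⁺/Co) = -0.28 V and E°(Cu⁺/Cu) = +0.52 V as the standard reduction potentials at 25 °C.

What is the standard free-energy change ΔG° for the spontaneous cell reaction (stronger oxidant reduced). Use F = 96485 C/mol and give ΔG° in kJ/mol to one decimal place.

-154.4 kJ/mol

Cu⁺/Cu (E° = +0.52 V) is the cathode; Co²⁺/Co (E° = -0.28 V) is the anode, so E°cell = +0.80 V.
Balancing electrons gives n = 2 (lcm of 1 and 2).
ΔG° = −nFE° = −(2)(96485)(+0.80) = -154,376 J = -154.4 kJ/mol.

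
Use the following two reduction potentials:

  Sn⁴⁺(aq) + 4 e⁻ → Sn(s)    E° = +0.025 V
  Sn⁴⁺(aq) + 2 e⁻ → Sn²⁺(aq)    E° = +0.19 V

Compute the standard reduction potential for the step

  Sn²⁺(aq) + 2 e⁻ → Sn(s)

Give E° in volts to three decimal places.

-0.140 V

Sequential free energies add, so n₃E°₃ = n₁E°₁ + n₂E°₂.
With n₃ = 4, and the known step contributing 2×(+0.19) V, the unknown satisfies 2·E° = 4×(+0.025) − 2×(+0.19) = -0.280.
E° = -0.280 / 2 = -0.140 V.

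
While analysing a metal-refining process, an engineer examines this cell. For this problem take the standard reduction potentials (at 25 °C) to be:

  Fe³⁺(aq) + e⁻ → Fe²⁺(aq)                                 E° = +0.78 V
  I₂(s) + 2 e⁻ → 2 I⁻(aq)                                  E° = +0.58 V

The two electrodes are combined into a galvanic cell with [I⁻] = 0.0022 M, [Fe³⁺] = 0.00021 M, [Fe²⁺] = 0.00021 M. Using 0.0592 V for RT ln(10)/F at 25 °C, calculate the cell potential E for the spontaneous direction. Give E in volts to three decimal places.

Fe³⁺/Fe²⁺ is the cathode (higher E°), I₂/I⁻ the anode: E°cell = +0.78 − (+0.58) = +0.20 V, n = 2.
Overall: 2 Fe³⁺(aq) + 2 I⁻(aq) → 2 Fe²⁺(aq) + I₂(s)
Q = [Fe²⁺]^2 / ([Fe³⁺]^2·[I⁻]^2); log Q = 5.315.
E = E° − (0.0592/n) log Q = +0.20 − (0.0592/2)(5.315) = +0.043 V.

+0.043 V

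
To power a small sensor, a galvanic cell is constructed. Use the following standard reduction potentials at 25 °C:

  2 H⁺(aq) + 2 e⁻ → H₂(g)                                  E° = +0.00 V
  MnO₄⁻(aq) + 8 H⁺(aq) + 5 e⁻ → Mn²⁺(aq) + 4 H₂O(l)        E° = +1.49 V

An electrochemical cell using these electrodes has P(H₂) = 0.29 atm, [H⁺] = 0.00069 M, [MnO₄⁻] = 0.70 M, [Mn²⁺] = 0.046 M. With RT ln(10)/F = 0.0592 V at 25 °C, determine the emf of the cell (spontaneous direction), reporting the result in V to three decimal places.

MnO₄⁻/Mn²⁺ is the cathode (higher E°), H⁺/H₂ the anode: E°cell = +1.49 − (+0.00) = +1.49 V, n = 10.
Overall: 2 MnO₄⁻(aq) + 6 H⁺(aq) + 5 H₂(g) → 2 Mn²⁺(aq) + 8 H₂O(l)
Q = [Mn²⁺]^2 / ([MnO₄⁻]^2·[H⁺]^6·P(H₂)^5); log Q = 19.290.
E = E° − (0.0592/n) log Q = +1.49 − (0.0592/10)(19.290) = +1.376 V.

+1.376 V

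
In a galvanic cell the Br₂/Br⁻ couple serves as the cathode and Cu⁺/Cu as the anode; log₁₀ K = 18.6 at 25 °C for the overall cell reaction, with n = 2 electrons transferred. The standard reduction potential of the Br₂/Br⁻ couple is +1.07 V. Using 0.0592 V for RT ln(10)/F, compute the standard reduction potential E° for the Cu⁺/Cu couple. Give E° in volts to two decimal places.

E°cell = (0.0592/n)·log K = (0.0592/2)(18.6) = +0.551 V.
Since Br₂/Br⁻ is the cathode and Cu⁺/Cu the anode, E°cell = E°(Br₂/Br⁻) − E°(Cu⁺/Cu).
So E°(Cu⁺/Cu) = E°(Br₂/Br⁻) − E°cell = (+1.07) − (+0.551) = +0.52 V.

+0.52 V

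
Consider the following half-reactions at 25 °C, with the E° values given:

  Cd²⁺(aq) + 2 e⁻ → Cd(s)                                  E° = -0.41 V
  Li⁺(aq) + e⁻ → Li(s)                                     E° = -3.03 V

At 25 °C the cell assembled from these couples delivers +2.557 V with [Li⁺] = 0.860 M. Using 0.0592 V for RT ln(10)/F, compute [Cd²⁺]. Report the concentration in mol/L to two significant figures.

0.0055 M

Cd²⁺/Cd is the cathode, Li⁺/Li the anode: E°cell = +2.62 V, n = 2.
Overall reaction: Cd²⁺(aq) + 2 Li(s) → Cd(s) + 2 Li⁺(aq); Q = [Li⁺]^2/[Cd²⁺]^1.
From E = E° − (0.0592/n) log Q: log Q = (E° − E)·n/0.0592 = (+2.62 − (+2.557))·2/0.0592 = 2.1284.
So 1·log[Cd²⁺] = 2·log(0.86) − log Q = -0.1310 − (2.1284) = -2.2594; [Cd²⁺] = 10^(-2.2594) ≈ 0.0055 M.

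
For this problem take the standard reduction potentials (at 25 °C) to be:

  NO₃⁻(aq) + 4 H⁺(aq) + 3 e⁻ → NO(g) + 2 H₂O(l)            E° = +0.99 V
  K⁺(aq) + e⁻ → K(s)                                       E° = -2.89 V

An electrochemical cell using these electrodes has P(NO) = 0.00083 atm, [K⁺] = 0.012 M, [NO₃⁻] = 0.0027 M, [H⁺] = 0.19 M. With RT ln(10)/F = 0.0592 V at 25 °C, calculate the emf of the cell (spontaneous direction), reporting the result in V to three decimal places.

NO₃⁻/NO is the cathode (higher E°), K⁺/K the anode: E°cell = +0.99 − (-2.89) = +3.88 V, n = 3.
Overall: NO₃⁻(aq) + 4 H⁺(aq) + 3 K(s) → NO(g) + 2 H₂O(l) + 3 K⁺(aq)
Q = P(NO)·[K⁺]^3 / ([NO₃⁻]·[H⁺]^4); log Q = -3.390.
E = E° − (0.0592/n) log Q = +3.88 − (0.0592/3)(-3.390) = +3.947 V.

+3.947 V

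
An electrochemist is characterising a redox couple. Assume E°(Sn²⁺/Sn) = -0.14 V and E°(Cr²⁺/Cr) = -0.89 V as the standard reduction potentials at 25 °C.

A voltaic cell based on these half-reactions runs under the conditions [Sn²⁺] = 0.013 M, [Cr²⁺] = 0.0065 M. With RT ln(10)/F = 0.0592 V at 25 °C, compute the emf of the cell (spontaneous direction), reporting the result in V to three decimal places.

+0.759 V

Sn²⁺/Sn is the cathode (higher E°), Cr²⁺/Cr the anode: E°cell = -0.14 − (-0.89) = +0.75 V, n = 2.
Overall: Sn²⁺(aq) + Cr(s) → Sn(s) + Cr²⁺(aq)
Q = [Cr²⁺] / ([Sn²⁺]); log Q = -0.301.
E = E° − (0.0592/n) log Q = +0.75 − (0.0592/2)(-0.301) = +0.759 V.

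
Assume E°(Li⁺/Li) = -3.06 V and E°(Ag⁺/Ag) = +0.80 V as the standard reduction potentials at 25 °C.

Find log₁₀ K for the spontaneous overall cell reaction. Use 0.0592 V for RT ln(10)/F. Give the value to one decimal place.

65.2

Cathode: Ag⁺/Ag; anode: Li⁺/Li. E°cell = +3.86 V, n = 1.
log K = nE°cell / 0.0592 = (1)(+3.86) / 0.0592 = 65.2.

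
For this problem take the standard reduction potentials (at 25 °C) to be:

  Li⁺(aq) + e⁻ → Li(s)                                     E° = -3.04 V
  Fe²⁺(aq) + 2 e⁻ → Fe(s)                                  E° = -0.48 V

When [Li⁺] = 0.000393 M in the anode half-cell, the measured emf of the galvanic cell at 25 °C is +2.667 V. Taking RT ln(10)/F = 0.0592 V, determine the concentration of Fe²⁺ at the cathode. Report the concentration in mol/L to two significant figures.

Fe²⁺/Fe is the cathode, Li⁺/Li the anode: E°cell = +2.56 V, n = 2.
Overall reaction: Fe²⁺(aq) + 2 Li(s) → Fe(s) + 2 Li⁺(aq); Q = [Li⁺]^2/[Fe²⁺]^1.
From E = E° − (0.0592/n) log Q: log Q = (E° − E)·n/0.0592 = (+2.56 − (+2.667))·2/0.0592 = -3.6149.
So 1·log[Fe²⁺] = 2·log(0.000393) − log Q = -6.8112 − (-3.6149) = -3.1963; [Fe²⁺] = 10^(-3.1963) ≈ 0.00064 M.

0.00064 M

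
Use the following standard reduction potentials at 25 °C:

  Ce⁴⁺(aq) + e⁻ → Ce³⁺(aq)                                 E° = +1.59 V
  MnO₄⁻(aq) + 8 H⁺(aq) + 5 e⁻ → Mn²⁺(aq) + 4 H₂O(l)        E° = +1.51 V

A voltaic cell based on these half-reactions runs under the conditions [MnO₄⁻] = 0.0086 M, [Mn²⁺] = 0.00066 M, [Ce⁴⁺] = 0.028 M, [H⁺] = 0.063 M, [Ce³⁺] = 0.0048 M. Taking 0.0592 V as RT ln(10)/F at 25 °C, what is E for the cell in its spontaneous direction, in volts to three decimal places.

Ce⁴⁺/Ce³⁺ is the cathode (higher E°), MnO₄⁻/Mn²⁺ the anode: E°cell = +1.59 − (+1.51) = +0.08 V, n = 5.
Overall: 5 Ce⁴⁺(aq) + Mn²⁺(aq) + 4 H₂O(l) → 5 Ce³⁺(aq) + MnO₄⁻(aq) + 8 H⁺(aq)
Q = [Ce³⁺]^5·[MnO₄⁻]·[H⁺]^8 / ([Ce⁴⁺]^5·[Mn²⁺]); log Q = -12.320.
E = E° − (0.0592/n) log Q = +0.08 − (0.0592/5)(-12.320) = +0.226 V.

+0.226 V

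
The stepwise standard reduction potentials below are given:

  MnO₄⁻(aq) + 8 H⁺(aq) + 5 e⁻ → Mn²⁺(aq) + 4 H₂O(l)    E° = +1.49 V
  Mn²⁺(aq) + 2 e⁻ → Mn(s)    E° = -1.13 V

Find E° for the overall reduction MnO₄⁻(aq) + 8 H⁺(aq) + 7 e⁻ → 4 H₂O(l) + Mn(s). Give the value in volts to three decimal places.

+0.741 V

Standard free energies of sequential steps add: ΔG°₃ = ΔG°₁ + ΔG°₂, so n₃E°₃ = n₁E°₁ + n₂E°₂.
E°₃ = (5×+1.49 + 2×-1.13) / 7 = (+5.190) / 7 = +0.741 V.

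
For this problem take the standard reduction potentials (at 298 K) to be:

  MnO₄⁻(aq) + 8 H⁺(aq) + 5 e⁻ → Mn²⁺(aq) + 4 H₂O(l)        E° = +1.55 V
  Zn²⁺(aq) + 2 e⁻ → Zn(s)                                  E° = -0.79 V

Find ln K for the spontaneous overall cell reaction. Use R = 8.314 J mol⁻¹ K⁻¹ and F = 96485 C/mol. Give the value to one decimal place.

Cathode: MnO₄⁻/Mn²⁺; anode: Zn²⁺/Zn. E°cell = (+1.55) − (-0.79) = +2.34 V, with n = 10.
ΔG° = −nFE° = −RT ln K, so ln K = nFE°/(RT) = (10)(96485)(+2.34) / ((8.314)(298)) = 911.275.

911.3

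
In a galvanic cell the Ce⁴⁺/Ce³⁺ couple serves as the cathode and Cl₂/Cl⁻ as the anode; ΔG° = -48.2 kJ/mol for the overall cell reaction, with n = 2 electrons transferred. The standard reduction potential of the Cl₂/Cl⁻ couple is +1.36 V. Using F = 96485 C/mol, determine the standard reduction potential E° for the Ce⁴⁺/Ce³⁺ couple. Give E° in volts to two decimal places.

+1.61 V

E°cell = −ΔG°/(nF) = −(-48.2×10³)/((2)(96485)) = +0.250 V.
Since Ce⁴⁺/Ce³⁺ is the cathode and Cl₂/Cl⁻ the anode, E°cell = E°(Ce⁴⁺/Ce³⁺) − E°(Cl₂/Cl⁻).
So E°(Ce⁴⁺/Ce³⁺) = E°cell + E°(Cl₂/Cl⁻) = +0.250 + (+1.36) = +1.61 V.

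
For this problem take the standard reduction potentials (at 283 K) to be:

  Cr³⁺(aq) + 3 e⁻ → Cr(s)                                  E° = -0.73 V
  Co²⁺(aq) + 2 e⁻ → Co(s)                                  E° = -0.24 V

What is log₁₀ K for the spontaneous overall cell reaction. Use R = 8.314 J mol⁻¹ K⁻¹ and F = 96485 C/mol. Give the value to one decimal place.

52.4

Cathode: Co²⁺/Co; anode: Cr³⁺/Cr. E°cell = (-0.24) − (-0.73) = +0.49 V, with n = 6.
ΔG° = −nFE° = −RT ln K, so ln K = nFE°/(RT) = (6)(96485)(+0.49) / ((8.314)(283)) = 120.562.
log₁₀ K = 120.562 / ln 10 = 52.4.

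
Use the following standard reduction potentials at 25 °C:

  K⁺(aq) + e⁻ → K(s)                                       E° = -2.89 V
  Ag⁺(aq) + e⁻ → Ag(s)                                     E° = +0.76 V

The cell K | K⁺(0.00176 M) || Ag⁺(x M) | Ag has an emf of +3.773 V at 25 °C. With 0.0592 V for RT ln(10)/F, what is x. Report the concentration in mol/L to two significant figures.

Ag⁺/Ag is the cathode, K⁺/K the anode: E°cell = +3.65 V, n = 1.
Overall reaction: Ag⁺(aq) + K(s) → Ag(s) + K⁺(aq); Q = [K⁺]^1/[Ag⁺]^1.
From E = E° − (0.0592/n) log Q: log Q = (E° − E)·n/0.0592 = (+3.65 − (+3.773))·1/0.0592 = -2.0777.
So 1·log[Ag⁺] = 1·log(0.00176) − log Q = -2.7545 − (-2.0777) = -0.6768; [Ag⁺] = 10^(-0.6768) ≈ 0.21 M.

0.21 M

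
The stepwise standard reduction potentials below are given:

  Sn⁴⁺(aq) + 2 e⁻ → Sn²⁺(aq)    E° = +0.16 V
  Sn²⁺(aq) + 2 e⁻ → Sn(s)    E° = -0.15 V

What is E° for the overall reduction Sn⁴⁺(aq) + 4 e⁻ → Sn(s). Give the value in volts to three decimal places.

Adding the free-energy changes (−nFE°) of the two steps gives −n₃FE°₃ = −n₁FE°₁ − n₂FE°₂.
E°₃ = (2×+0.16 + 2×-0.15) / 4 = (+0.020) / 4 = +0.005 V.

+0.005 V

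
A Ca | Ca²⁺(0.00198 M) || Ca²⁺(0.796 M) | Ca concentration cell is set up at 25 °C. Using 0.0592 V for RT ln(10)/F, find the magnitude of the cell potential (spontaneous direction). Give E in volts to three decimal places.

For a concentration cell E°cell = 0. The 0.796 M side is the cathode (reduction is favoured where [Ca²⁺] is higher).
With n = 2, E = −(0.0592/2) log([Ca²⁺]ₐₙ/[Ca²⁺]꜀ₐₜ) = −(0.0592/2) log(0.00198/0.796) = −(0.0592/2)(-2.604) = +0.077 V.

+0.077 V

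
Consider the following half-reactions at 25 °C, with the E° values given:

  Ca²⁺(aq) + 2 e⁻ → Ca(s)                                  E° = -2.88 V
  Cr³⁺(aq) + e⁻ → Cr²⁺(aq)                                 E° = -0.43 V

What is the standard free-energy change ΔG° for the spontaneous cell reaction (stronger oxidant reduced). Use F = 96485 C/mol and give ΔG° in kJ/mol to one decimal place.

-472.8 kJ/mol

Cr³⁺/Cr²⁺ (E° = -0.43 V) is the cathode; Ca²⁺/Ca (E° = -2.88 V) is the anode, so E°cell = +2.45 V.
Balancing electrons gives n = 2 (lcm of 1 and 2).
ΔG° = −nFE° = −(2)(96485)(+2.45) = -472,777 J = -472.8 kJ/mol.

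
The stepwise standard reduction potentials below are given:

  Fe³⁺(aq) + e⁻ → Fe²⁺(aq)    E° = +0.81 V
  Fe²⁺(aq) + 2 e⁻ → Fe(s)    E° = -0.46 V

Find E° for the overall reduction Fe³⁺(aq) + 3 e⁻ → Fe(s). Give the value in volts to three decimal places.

-0.037 V

Since ΔG° = −nFE° is additive over sequential reductions, n₃E°₃ = n₁E°₁ + n₂E°₂.
E°₃ = (1×+0.81 + 2×-0.46) / 3 = (-0.110) / 3 = -0.037 V.
Simply averaging or adding the two E° values would be wrong; the electron-weighted sum is required.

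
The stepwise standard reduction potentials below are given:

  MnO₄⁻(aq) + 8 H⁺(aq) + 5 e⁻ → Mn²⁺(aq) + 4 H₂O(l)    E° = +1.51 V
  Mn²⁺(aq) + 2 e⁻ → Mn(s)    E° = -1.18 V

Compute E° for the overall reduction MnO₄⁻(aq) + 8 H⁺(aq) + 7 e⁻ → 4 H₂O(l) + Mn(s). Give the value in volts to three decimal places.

Adding the free-energy changes (−nFE°) of the two steps gives −n₃FE°₃ = −n₁FE°₁ − n₂FE°₂.
E°₃ = (5×+1.51 + 2×-1.18) / 7 = (+5.190) / 7 = +0.741 V.

+0.741 V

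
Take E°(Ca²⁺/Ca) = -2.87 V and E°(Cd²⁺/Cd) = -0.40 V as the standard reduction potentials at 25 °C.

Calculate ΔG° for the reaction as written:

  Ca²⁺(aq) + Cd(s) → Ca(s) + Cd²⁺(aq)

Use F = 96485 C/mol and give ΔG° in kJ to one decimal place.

+476.6 kJ

As written, Ca²⁺/Ca is reduced (cathode) and Cd²⁺/Cd is oxidised (anode), so E°cell = (-2.87) − (-0.40) = -2.47 V.
Balancing electrons gives n = 2.
ΔG° = −nFE° = −(2)(96485)(-2.47) = 476,636 J = +476.6 kJ.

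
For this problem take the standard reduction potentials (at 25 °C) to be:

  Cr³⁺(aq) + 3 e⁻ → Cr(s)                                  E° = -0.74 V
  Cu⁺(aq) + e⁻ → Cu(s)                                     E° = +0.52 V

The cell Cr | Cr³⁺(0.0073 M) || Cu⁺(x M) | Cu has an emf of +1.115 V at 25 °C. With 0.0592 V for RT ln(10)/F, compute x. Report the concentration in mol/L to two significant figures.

0.00069 M

Cu⁺/Cu is the cathode, Cr³⁺/Cr the anode: E°cell = +1.26 V, n = 3.
Overall reaction: 3 Cu⁺(aq) + Cr(s) → 3 Cu(s) + Cr³⁺(aq); Q = [Cr³⁺]^1/[Cu⁺]^3.
From E = E° − (0.0592/n) log Q: log Q = (E° − E)·n/0.0592 = (+1.26 − (+1.115))·3/0.0592 = 7.3480.
So 3·log[Cu⁺] = 1·log(0.0073) − log Q = -2.1367 − (7.3480) = -9.4847; log[Cu⁺] = -9.4847 / 3 = -3.1616; [Cu⁺] = 10^(-3.1616) ≈ 0.00069 M.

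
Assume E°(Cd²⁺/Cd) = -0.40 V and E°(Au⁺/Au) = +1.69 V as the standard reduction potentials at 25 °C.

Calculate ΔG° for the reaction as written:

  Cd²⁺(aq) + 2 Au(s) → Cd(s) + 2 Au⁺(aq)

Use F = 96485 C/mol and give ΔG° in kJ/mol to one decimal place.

As written, Cd²⁺/Cd is reduced (cathode) and Au⁺/Au is oxidised (anode), so E°cell = (-0.40) − (+1.69) = -2.09 V.
Balancing electrons gives n = 2.
ΔG° = −nFE° = −(2)(96485)(-2.09) = 403,307 J = +403.3 kJ/mol.

+403.3 kJ/mol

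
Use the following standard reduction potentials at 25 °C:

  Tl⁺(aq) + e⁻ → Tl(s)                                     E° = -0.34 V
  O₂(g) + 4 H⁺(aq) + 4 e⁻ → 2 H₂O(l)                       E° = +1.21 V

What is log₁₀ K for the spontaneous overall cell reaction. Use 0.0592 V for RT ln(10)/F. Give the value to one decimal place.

104.7

Cathode: O₂/H₂O; anode: Tl⁺/Tl. E°cell = +1.55 V, n = 4.
log K = nE°cell / 0.0592 = (4)(+1.55) / 0.0592 = 104.7.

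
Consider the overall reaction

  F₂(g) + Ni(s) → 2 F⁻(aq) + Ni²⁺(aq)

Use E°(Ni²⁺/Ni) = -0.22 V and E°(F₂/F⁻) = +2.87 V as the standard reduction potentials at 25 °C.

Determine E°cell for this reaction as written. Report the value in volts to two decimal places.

The F₂/F⁻ couple has the higher reduction potential, so it is the cathode; Ni²⁺/Ni is oxidised at the anode.
E°cell = E°(cathode) − E°(anode) = (+2.87) − (-0.22) = +3.09 V.

+3.09 V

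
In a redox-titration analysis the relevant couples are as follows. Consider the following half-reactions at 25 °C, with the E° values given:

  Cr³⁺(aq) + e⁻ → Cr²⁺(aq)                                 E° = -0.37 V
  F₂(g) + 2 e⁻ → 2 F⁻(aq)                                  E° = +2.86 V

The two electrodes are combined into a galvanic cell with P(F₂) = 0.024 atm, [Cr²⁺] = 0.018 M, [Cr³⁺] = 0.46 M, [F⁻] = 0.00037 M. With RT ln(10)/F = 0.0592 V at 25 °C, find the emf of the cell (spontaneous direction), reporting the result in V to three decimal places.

F₂/F⁻ is the cathode (higher E°), Cr³⁺/Cr²⁺ the anode: E°cell = +2.86 − (-0.37) = +3.23 V, n = 2.
Overall: F₂(g) + 2 Cr²⁺(aq) → 2 F⁻(aq) + 2 Cr³⁺(aq)
Q = [F⁻]^2·[Cr³⁺]^2 / (P(F₂)·[Cr²⁺]^2); log Q = -2.429.
E = E° − (0.0592/n) log Q = +3.23 − (0.0592/2)(-2.429) = +3.302 V.

+3.302 V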